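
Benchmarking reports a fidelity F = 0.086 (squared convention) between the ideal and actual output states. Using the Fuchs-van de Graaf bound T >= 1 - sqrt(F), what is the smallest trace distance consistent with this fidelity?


Fuchs-van de Graaf (squared-fidelity convention): 1 - sqrt(F) <= T <= sqrt(1 - F).
Lower bound: T >= 1 - sqrt(F)
sqrt(F) = sqrt(0.086) = 0.2933
T >= 1 - 0.2933
T >= 0.7067

0.7067


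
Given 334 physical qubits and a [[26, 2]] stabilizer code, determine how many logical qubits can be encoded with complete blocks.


Each code block uses 26 physical qubits for 2 logical qubit(s).
Number of complete blocks = floor(334 / 26) = 12
Logical qubits = 12 * 2
= 24

24


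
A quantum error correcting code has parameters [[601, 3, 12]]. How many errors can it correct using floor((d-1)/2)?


Code parameters: [[601, 3, 12]], distance d = 12.
Number of correctable errors = floor((d-1)/2)
= floor((12 - 1)/2)
= floor(11/2)
= 5

5


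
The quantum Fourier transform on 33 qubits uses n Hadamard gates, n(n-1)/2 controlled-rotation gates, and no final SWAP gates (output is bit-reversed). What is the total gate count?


Hadamard gates: 33
Controlled rotations: n*(n-1)/2 = 33*32/2 = 528
SWAP gates: 0 (omitted)
Total = 33 + 528
= 561

561


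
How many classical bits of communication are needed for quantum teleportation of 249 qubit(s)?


Quantum teleportation requires 2 classical bits per qubit teleported.
249 qubit(s) -> 2 * 249 = 498 classical bits

498


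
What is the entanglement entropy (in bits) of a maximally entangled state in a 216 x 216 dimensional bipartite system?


For a maximally entangled state in d x d:
S = log2(d) = log2(216)
= 7.7549

7.7549


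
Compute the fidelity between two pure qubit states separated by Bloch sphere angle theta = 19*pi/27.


For states separated by angle theta on Bloch sphere:
F = cos^2(theta/2)
theta = 19*pi/27 = 2.2108
theta/2 = 1.1054
cos(theta/2) = 0.4488
F = 0.2014

0.2014


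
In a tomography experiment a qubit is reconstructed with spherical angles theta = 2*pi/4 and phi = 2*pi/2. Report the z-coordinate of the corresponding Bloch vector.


theta = 1.5708, phi = 3.1416
r_z = cos(theta) = 0.0000

0.0000


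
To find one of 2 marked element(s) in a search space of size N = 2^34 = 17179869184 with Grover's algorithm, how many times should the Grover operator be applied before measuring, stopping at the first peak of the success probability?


After j Grover iterations the success probability is P(j) = sin^2((2j+1)*theta), where sin(theta) = sqrt(k/N).
N = 2^34 = 17179869184, k = 2
sin(theta) = sqrt(k/N) = 1.078959322e-05
theta = arcsin(sqrt(k/N)) = 1.078959322e-05 rad
P(j) reaches its first maximum when (2j+1)*theta is as close as possible to pi/2, i.e. j = round(pi/(4*theta) - 1/2).
pi/(4*theta) - 1/2 = 72791.6941
(For comparison, the common estimate pi/4 * sqrt(N/k) = 72792.1941; the exact maximiser is used here.)
Optimal iterations = 72792

72792


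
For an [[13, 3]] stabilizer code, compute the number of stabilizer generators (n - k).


For an [[n,k]] stabilizer code:
Number of stabilizer generators = n - k
= 13 - 3
= 10

10


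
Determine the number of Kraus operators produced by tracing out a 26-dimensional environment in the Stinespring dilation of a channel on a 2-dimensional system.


Tracing out the environment in an orthonormal basis {|i>_E} gives Kraus operators K_i = <i|_E U |0>_E.
Number of Kraus operators = dim(H_env) = d_env
= 26

26


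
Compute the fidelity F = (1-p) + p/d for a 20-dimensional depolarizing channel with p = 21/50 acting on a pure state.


F = (1-p) + p/d
= (1 - 0.4200) + 0.4200/20
= 0.5800 + 0.0210
= 0.6010

0.6010


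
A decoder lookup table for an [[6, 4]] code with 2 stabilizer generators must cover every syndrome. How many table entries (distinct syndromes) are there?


Each stabilizer generator gives a binary (+1 or -1) measurement outcome.
With 2 independent generators:
Total syndromes = 2^2
= 4

4


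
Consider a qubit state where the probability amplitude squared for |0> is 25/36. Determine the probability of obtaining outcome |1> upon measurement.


|alpha|^2 = 25/36 = 0.6944
|beta|^2 = 1 - 25/36 = 11/36 = 0.3056
P(|1>) = |beta|^2 = 0.3056

0.3056


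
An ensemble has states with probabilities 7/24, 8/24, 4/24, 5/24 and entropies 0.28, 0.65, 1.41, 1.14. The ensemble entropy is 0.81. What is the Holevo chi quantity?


chi = S(rho) - sum_i p_i * S(rho_i)
Weighted entropy = 7/24 * 0.28 + 8/24 * 0.65 + 4/24 * 1.41 + 5/24 * 1.14
= 0.7708
chi = 0.81 - 0.7708
= 0.0392

0.0392


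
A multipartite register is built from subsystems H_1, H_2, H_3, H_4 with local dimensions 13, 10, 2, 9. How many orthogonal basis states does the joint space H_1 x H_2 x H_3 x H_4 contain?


dim(H_1 x H_2 x H_3 x H_4) = 13 * 10 * 2 * 9
= 130 * 2 * 9
= 260 * 9
= 2340

2340


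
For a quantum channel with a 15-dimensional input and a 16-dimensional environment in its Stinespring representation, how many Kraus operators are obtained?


Tracing out the environment in an orthonormal basis {|i>_E} gives Kraus operators K_i = <i|_E U |0>_E.
Number of Kraus operators = dim(H_env) = d_env
= 16

16


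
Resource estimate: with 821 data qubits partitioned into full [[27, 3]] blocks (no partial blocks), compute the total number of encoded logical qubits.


Each code block uses 27 physical qubits for 3 logical qubit(s).
Number of complete blocks = floor(821 / 27) = 30
Logical qubits = 30 * 3
= 90

90


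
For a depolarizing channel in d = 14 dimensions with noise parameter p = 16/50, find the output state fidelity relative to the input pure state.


F = (1-p) + p/d
= (1 - 0.3200) + 0.3200/14
= 0.6800 + 0.0229
= 0.7029

0.7029


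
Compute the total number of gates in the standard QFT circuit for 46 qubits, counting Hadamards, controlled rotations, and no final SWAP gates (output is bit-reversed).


Hadamard gates: 46
Controlled rotations: n*(n-1)/2 = 46*45/2 = 1035
SWAP gates: 0 (omitted)
Total = 46 + 1035
= 1081

1081


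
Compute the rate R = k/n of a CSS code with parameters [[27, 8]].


Code rate R = k/n
= 8/27
= 0.2963

0.2963


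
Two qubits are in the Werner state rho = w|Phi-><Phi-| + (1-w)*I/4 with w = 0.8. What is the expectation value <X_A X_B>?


|Phi-> = (|00> - |11>)/sqrt(2)
For the pure Bell state, <X_A X_B> = -1 (Bell-state Pauli correlator).
The maximally-mixed part I/4 has tr(I/4 * P tensor P) = 0 for any traceless Pauli P.
So <X_A X_B>_rho = w * (-1) + (1 - w) * 0
= 0.8 * (-1)
= -0.8000

-0.8000


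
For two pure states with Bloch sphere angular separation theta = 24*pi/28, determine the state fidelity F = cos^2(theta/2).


For states separated by angle theta on Bloch sphere:
F = cos^2(theta/2)
theta = 24*pi/28 = 2.6928
theta/2 = 1.3464
cos(theta/2) = 0.2225
F = 0.0495

0.0495


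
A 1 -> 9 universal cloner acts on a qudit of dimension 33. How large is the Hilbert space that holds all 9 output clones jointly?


Output space = H^(tensor 9) where dim(H) = 33
dim = 33^9
= 1089 (after 2 factors)
= 35937 (after 3 factors)
= 1185921 (after 4 factors)
= 39135393 (after 5 factors)
= 1291467969 (after 6 factors)
= 42618442977 (after 7 factors)
= 1406408618241 (after 8 factors)
= 46411484401953 (after 9 factors)
= 46411484401953

46411484401953


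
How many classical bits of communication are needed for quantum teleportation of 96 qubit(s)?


Quantum teleportation requires 2 classical bits per qubit teleported.
96 qubit(s) -> 2 * 96 = 192 classical bits

192


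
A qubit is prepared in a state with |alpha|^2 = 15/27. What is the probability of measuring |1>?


|alpha|^2 = 15/27 = 0.5556
|beta|^2 = 1 - 15/27 = 12/27 = 0.4444
P(|1>) = |beta|^2 = 0.4444

0.4444


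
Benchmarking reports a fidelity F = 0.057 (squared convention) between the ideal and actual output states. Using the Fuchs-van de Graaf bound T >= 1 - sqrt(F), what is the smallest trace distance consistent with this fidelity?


Fuchs-van de Graaf (squared-fidelity convention): 1 - sqrt(F) <= T <= sqrt(1 - F).
Lower bound: T >= 1 - sqrt(F)
sqrt(F) = sqrt(0.057) = 0.2387
T >= 1 - 0.2387
T >= 0.7613

0.7613


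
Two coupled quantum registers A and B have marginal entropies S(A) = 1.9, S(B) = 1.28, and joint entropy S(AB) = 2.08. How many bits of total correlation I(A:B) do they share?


I(A:B) = S(A) + S(B) - S(AB)
= 1.9 + 1.28 - 2.08
= 1.1000

1.1000


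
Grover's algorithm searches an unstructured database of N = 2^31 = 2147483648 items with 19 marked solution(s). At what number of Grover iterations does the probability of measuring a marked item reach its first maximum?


After j Grover iterations the success probability is P(j) = sin^2((2j+1)*theta), where sin(theta) = sqrt(k/N).
N = 2^31 = 2147483648, k = 19
sin(theta) = sqrt(k/N) = 9.406149297e-05
theta = arcsin(sqrt(k/N)) = 9.40614931e-05 rad
P(j) reaches its first maximum when (2j+1)*theta is as close as possible to pi/2, i.e. j = round(pi/(4*theta) - 1/2).
pi/(4*theta) - 1/2 = 8349.3373
(For comparison, the common estimate pi/4 * sqrt(N/k) = 8349.8373; the exact maximiser is used here.)
Optimal iterations = 8349

8349


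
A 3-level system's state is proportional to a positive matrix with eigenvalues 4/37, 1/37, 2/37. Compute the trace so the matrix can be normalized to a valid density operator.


tr(M) = sum of eigenvalues
= 4/37 + 1/37 + 2/37
= 7/37
= 0.1892

0.1892


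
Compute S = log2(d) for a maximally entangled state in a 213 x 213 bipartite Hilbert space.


For a maximally entangled state in d x d:
S = log2(d) = log2(213)
= 7.7347

7.7347


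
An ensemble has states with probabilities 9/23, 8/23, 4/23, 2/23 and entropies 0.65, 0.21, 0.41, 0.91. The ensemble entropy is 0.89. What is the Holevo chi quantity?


chi = S(rho) - sum_i p_i * S(rho_i)
Weighted entropy = 9/23 * 0.65 + 8/23 * 0.21 + 4/23 * 0.41 + 2/23 * 0.91
= 0.4778
chi = 0.89 - 0.4778
= 0.4122

0.4122


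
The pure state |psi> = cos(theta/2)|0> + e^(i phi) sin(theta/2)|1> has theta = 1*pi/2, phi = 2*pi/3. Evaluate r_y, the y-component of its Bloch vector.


theta = 1.5708, phi = 2.0944
r_y = sin(theta)*sin(phi) = 1.0000 * 0.8660
r_y = 0.8660

0.8660


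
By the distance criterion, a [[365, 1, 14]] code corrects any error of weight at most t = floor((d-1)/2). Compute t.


Code parameters: [[365, 1, 14]], distance d = 14.
Number of correctable errors = floor((d-1)/2)
= floor((14 - 1)/2)
= floor(13/2)
= 6

6


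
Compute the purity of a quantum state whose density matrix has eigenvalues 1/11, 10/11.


tr(rho^2) = sum of eigenvalues squared
= (1/11)^2 + (10/11)^2
= (1 + 100) / 121
= 101/121
= 0.8347

0.8347


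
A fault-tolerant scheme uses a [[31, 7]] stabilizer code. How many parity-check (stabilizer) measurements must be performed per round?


For an [[n,k]] stabilizer code:
Number of stabilizer generators = n - k
= 31 - 7
= 24

24


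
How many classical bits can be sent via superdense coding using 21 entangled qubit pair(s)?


Superdense coding allows 2 classical bits per shared entangled pair.
21 pair(s) -> 2 * 21 = 42 classical bits

42


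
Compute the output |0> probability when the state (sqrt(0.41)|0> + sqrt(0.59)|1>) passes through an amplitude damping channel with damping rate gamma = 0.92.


For amplitude damping with parameter gamma on state sqrt(a)|0> + sqrt(b)|1>:
alpha^2 = 0.41, beta^2 = 0.59
P(|0>) = alpha^2 + gamma * beta^2
= 0.41 + 0.92 * 0.59
= 0.41 + 0.5428
= 0.9528

0.9528


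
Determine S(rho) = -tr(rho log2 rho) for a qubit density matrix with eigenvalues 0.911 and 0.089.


S = -p*log2(p) - (1-p)*log2(1-p)
p = 0.9110, 1-p = 0.0890
= -0.9110 * log2(0.9110) - 0.0890 * log2(0.0890)
= -(-0.1225) - (-0.3106)
= 0.4331

0.4331


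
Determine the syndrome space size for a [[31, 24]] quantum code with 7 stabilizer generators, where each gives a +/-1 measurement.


Each stabilizer generator gives a binary (+1 or -1) measurement outcome.
With 7 independent generators:
Total syndromes = 2^7
= 128

128


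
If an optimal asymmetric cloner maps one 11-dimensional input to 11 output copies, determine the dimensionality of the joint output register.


Output space = H^(tensor 11) where dim(H) = 11
dim = 11^11
= 121 (after 2 factors)
= 1331 (after 3 factors)
= 14641 (after 4 factors)
= 161051 (after 5 factors)
= 1771561 (after 6 factors)
= 19487171 (after 7 factors)
= 214358881 (after 8 factors)
= 2357947691 (after 9 factors)
= 25937424601 (after 10 factors)
= 285311670611 (after 11 factors)
= 285311670611

285311670611


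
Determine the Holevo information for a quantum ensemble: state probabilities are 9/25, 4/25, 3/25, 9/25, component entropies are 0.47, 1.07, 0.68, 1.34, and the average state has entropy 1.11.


chi = S(rho) - sum_i p_i * S(rho_i)
Weighted entropy = 9/25 * 0.47 + 4/25 * 1.07 + 3/25 * 0.68 + 9/25 * 1.34
= 0.9044
chi = 1.11 - 0.9044
= 0.2056

0.2056


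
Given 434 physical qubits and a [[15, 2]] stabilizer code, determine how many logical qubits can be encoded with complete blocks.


Each code block uses 15 physical qubits for 2 logical qubit(s).
Number of complete blocks = floor(434 / 15) = 28
Logical qubits = 28 * 2
= 56

56


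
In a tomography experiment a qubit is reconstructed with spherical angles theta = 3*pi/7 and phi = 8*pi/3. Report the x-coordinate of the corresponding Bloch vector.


theta = 1.3464, phi = 8.3776
r_x = sin(theta)*cos(phi) = 0.9749 * -0.5000
r_x = -0.4875

-0.4875


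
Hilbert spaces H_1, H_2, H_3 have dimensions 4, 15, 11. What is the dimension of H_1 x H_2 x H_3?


dim(H_1 x H_2 x H_3) = 4 * 15 * 11
= 60 * 11
= 660

660


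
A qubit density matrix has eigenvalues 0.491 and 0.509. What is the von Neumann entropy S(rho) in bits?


S = -p*log2(p) - (1-p)*log2(1-p)
p = 0.4910, 1-p = 0.5090
= -0.4910 * log2(0.4910) - 0.5090 * log2(0.5090)
= -(-0.5039) - (-0.4959)
= 0.9998

0.9998


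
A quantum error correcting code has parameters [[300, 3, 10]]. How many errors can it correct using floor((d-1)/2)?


Code parameters: [[300, 3, 10]], distance d = 10.
Number of correctable errors = floor((d-1)/2)
= floor((10 - 1)/2)
= floor(9/2)
= 4

4


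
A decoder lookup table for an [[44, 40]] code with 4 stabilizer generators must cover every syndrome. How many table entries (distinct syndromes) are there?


Each stabilizer generator gives a binary (+1 or -1) measurement outcome.
With 4 independent generators:
Total syndromes = 2^4
= 16

16


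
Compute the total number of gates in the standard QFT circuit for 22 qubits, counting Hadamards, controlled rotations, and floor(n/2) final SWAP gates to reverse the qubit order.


Hadamard gates: 22
Controlled rotations: n*(n-1)/2 = 22*21/2 = 231
SWAP gates: floor(n/2) = floor(22/2) = 11
Total = 22 + 231 + 11
= 264

264


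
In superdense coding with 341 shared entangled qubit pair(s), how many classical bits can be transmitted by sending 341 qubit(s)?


Superdense coding allows 2 classical bits per shared entangled pair.
341 pair(s) -> 2 * 341 = 682 classical bits

682


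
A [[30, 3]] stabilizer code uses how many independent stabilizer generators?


For an [[n,k]] stabilizer code:
Number of stabilizer generators = n - k
= 30 - 3
= 27

27


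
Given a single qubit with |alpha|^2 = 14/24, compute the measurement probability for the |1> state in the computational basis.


|alpha|^2 = 14/24 = 0.5833
|beta|^2 = 1 - 14/24 = 10/24 = 0.4167
P(|1>) = |beta|^2 = 0.4167

0.4167


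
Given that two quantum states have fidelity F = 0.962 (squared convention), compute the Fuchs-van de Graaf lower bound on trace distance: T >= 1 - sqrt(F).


Fuchs-van de Graaf (squared-fidelity convention): 1 - sqrt(F) <= T <= sqrt(1 - F).
Lower bound: T >= 1 - sqrt(F)
sqrt(F) = sqrt(0.962) = 0.9808
T >= 1 - 0.9808
T >= 0.0192

0.0192


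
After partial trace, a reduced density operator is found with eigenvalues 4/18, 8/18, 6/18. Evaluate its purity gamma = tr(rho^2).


tr(rho^2) = sum of eigenvalues squared
= (4/18)^2 + (8/18)^2 + (6/18)^2
= (16 + 64 + 36) / 324
= 116/324
= 0.3580

0.3580


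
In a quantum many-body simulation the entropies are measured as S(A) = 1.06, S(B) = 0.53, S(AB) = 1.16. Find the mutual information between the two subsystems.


I(A:B) = S(A) + S(B) - S(AB)
= 1.06 + 0.53 - 1.16
= 0.4300

0.4300


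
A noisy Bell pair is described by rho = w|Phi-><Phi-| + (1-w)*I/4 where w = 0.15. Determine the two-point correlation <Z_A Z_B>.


|Phi-> = (|00> - |11>)/sqrt(2)
For the pure Bell state, <Z_A Z_B> = +1 (Bell-state Pauli correlator).
The maximally-mixed part I/4 has tr(I/4 * P tensor P) = 0 for any traceless Pauli P.
So <Z_A Z_B>_rho = w * (+1) + (1 - w) * 0
= 0.15 * (+1)
= 0.1500

0.1500


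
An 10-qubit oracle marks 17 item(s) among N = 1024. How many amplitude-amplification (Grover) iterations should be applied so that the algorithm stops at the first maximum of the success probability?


After j Grover iterations the success probability is P(j) = sin^2((2j+1)*theta), where sin(theta) = sqrt(k/N).
N = 2^10 = 1024, k = 17
sin(theta) = sqrt(k/N) = 0.1288470508
theta = arcsin(sqrt(k/N)) = 0.1292062512 rad
P(j) reaches its first maximum when (2j+1)*theta is as close as possible to pi/2, i.e. j = round(pi/(4*theta) - 1/2).
pi/(4*theta) - 1/2 = 5.5786
(For comparison, the common estimate pi/4 * sqrt(N/k) = 6.0956; the exact maximiser is used here.)
Optimal iterations = 6

6


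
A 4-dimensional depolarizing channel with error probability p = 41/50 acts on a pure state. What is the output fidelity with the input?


F = (1-p) + p/d
= (1 - 0.8200) + 0.8200/4
= 0.1800 + 0.2050
= 0.3850

0.3850


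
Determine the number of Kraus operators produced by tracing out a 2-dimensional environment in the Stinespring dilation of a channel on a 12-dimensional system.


Tracing out the environment in an orthonormal basis {|i>_E} gives Kraus operators K_i = <i|_E U |0>_E.
Number of Kraus operators = dim(H_env) = d_env
= 2

2


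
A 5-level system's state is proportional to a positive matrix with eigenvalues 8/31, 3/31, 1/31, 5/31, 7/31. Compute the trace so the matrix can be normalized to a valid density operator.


tr(M) = sum of eigenvalues
= 8/31 + 3/31 + 1/31 + 5/31 + 7/31
= 24/31
= 0.7742

0.7742


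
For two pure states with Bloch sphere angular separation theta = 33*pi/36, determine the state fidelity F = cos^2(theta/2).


For states separated by angle theta on Bloch sphere:
F = cos^2(theta/2)
theta = 33*pi/36 = 2.8798
theta/2 = 1.4399
cos(theta/2) = 0.1305
F = 0.0170

0.0170


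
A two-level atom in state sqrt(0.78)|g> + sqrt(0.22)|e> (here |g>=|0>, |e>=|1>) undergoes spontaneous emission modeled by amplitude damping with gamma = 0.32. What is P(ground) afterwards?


For amplitude damping with parameter gamma on state sqrt(a)|0> + sqrt(b)|1>:
alpha^2 = 0.78, beta^2 = 0.22
P(|0>) = alpha^2 + gamma * beta^2
= 0.78 + 0.32 * 0.22
= 0.78 + 0.0704
= 0.8504

0.8504


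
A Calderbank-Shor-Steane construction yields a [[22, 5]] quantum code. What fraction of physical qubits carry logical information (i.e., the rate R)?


Code rate R = k/n
= 5/22
= 0.2273

0.2273


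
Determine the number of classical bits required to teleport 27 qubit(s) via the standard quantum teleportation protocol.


Quantum teleportation requires 2 classical bits per qubit teleported.
27 qubit(s) -> 2 * 27 = 54 classical bits

54


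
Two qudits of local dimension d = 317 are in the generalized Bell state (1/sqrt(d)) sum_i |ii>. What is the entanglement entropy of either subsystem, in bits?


For a maximally entangled state in d x d:
S = log2(d) = log2(317)
= 8.3083

8.3083


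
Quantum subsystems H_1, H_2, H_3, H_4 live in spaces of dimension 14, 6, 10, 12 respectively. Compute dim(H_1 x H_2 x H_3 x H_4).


dim(H_1 x H_2 x H_3 x H_4) = 14 * 6 * 10 * 12
= 84 * 10 * 12
= 840 * 12
= 10080

10080


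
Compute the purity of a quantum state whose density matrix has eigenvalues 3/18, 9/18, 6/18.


tr(rho^2) = sum of eigenvalues squared
= (3/18)^2 + (9/18)^2 + (6/18)^2
= (9 + 81 + 36) / 324
= 126/324
= 0.3889

0.3889


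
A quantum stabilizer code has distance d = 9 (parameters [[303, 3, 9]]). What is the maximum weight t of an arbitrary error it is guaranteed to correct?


Code parameters: [[303, 3, 9]], distance d = 9.
Number of correctable errors = floor((d-1)/2)
= floor((9 - 1)/2)
= floor(8/2)
= 4

4


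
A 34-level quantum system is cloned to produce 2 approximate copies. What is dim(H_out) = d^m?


Output space = H^(tensor 2) where dim(H) = 34
dim = 34^2
= 1156

1156


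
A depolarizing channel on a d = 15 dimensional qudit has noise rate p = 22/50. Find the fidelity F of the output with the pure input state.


F = (1-p) + p/d
= (1 - 0.4400) + 0.4400/15
= 0.5600 + 0.0293
= 0.5893

0.5893


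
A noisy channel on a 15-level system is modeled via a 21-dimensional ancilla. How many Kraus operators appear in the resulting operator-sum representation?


Tracing out the environment in an orthonormal basis {|i>_E} gives Kraus operators K_i = <i|_E U |0>_E.
Number of Kraus operators = dim(H_env) = d_env
= 21

21


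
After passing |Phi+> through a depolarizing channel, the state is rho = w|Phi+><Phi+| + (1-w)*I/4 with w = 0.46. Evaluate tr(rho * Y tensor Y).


|Phi+> = (|00> + |11>)/sqrt(2)
For the pure Bell state, <Y_A Y_B> = -1 (Bell-state Pauli correlator).
The maximally-mixed part I/4 has tr(I/4 * P tensor P) = 0 for any traceless Pauli P.
So <Y_A Y_B>_rho = w * (-1) + (1 - w) * 0
= 0.46 * (-1)
= -0.4600

-0.4600


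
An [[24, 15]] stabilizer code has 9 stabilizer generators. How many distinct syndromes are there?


Each stabilizer generator gives a binary (+1 or -1) measurement outcome.
With 9 independent generators:
Total syndromes = 2^9
= 512

512


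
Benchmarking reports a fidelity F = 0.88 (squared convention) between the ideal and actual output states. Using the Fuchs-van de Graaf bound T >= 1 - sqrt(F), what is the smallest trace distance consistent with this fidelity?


Fuchs-van de Graaf (squared-fidelity convention): 1 - sqrt(F) <= T <= sqrt(1 - F).
Lower bound: T >= 1 - sqrt(F)
sqrt(F) = sqrt(0.88) = 0.9381
T >= 1 - 0.9381
T >= 0.0619

0.0619


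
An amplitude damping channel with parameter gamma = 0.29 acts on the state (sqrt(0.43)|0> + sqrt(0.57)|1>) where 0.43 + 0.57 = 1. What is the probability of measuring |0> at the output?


For amplitude damping with parameter gamma on state sqrt(a)|0> + sqrt(b)|1>:
alpha^2 = 0.43, beta^2 = 0.57
P(|0>) = alpha^2 + gamma * beta^2
= 0.43 + 0.29 * 0.57
= 0.43 + 0.1653
= 0.5953

0.5953


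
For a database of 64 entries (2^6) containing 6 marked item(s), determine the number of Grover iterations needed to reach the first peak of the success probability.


After j Grover iterations the success probability is P(j) = sin^2((2j+1)*theta), where sin(theta) = sqrt(k/N).
N = 2^6 = 64, k = 6
sin(theta) = sqrt(k/N) = 0.3061862178
theta = arcsin(sqrt(k/N)) = 0.3111842443 rad
P(j) reaches its first maximum when (2j+1)*theta is as close as possible to pi/2, i.e. j = round(pi/(4*theta) - 1/2).
pi/(4*theta) - 1/2 = 2.0239
(For comparison, the common estimate pi/4 * sqrt(N/k) = 2.5651; the exact maximiser is used here.)
Optimal iterations = 2

2


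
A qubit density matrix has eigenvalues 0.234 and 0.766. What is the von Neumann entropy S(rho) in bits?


S = -p*log2(p) - (1-p)*log2(1-p)
p = 0.2340, 1-p = 0.7660
= -0.2340 * log2(0.2340) - 0.7660 * log2(0.7660)
= -(-0.4903) - (-0.2946)
= 0.7849

0.7849


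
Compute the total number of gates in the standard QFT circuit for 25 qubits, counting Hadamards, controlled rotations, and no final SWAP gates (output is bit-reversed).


Hadamard gates: 25
Controlled rotations: n*(n-1)/2 = 25*24/2 = 300
SWAP gates: 0 (omitted)
Total = 25 + 300
= 325

325


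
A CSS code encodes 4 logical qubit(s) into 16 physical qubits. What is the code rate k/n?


Code rate R = k/n
= 4/16
= 0.2500

0.2500


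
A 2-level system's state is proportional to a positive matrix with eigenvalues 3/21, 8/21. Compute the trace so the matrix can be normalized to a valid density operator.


tr(M) = sum of eigenvalues
= 3/21 + 8/21
= 11/21
= 0.5238

0.5238


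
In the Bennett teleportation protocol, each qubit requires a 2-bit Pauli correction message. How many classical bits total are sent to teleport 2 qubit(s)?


Quantum teleportation requires 2 classical bits per qubit teleported.
2 qubit(s) -> 2 * 2 = 4 classical bits

4


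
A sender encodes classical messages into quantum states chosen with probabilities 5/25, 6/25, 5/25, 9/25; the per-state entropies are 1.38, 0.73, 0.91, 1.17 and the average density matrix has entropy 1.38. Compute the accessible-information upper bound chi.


chi = S(rho) - sum_i p_i * S(rho_i)
Weighted entropy = 5/25 * 1.38 + 6/25 * 0.73 + 5/25 * 0.91 + 9/25 * 1.17
= 1.0544
chi = 1.38 - 1.0544
= 0.3256

0.3256


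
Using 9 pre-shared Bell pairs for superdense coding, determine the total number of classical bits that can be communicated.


Superdense coding allows 2 classical bits per shared entangled pair.
9 pair(s) -> 2 * 9 = 18 classical bits

18


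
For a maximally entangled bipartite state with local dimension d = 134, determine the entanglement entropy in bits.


For a maximally entangled state in d x d:
S = log2(d) = log2(134)
= 7.0661

7.0661


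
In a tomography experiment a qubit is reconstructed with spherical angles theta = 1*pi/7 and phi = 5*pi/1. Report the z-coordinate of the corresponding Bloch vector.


theta = 0.4488, phi = 15.7080
r_z = cos(theta) = 0.9010

0.9010


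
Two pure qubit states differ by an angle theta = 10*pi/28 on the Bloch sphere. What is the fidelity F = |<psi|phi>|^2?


For states separated by angle theta on Bloch sphere:
F = cos^2(theta/2)
theta = 10*pi/28 = 1.1220
theta/2 = 0.5610
cos(theta/2) = 0.8467
F = 0.7169

0.7169


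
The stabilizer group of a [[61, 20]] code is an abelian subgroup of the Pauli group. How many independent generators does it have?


For an [[n,k]] stabilizer code:
Number of stabilizer generators = n - k
= 61 - 20
= 41

41


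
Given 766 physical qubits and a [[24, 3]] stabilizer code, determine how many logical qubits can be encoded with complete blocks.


Each code block uses 24 physical qubits for 3 logical qubit(s).
Number of complete blocks = floor(766 / 24) = 31
Logical qubits = 31 * 3
= 93

93


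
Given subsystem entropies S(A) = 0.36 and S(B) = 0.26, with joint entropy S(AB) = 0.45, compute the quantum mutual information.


I(A:B) = S(A) + S(B) - S(AB)
= 0.36 + 0.26 - 0.45
= 0.1700

0.1700


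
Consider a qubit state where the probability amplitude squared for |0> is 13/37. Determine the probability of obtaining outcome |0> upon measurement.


|alpha|^2 = 13/37 = 0.3514
|beta|^2 = 1 - 13/37 = 24/37 = 0.6486
P(|0>) = |alpha|^2 = 0.3514

0.3514


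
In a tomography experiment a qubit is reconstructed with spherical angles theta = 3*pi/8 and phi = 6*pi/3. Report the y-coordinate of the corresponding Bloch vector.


theta = 1.1781, phi = 6.2832
r_y = sin(theta)*sin(phi) = 0.9239 * 0.0000
r_y = 0.0000

0.0000


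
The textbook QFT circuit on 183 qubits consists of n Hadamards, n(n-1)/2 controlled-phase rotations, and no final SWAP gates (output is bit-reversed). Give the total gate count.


Hadamard gates: 183
Controlled rotations: n*(n-1)/2 = 183*182/2 = 16653
SWAP gates: 0 (omitted)
Total = 183 + 16653
= 16836

16836


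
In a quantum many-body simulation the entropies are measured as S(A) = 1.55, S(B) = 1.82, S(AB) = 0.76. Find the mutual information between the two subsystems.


I(A:B) = S(A) + S(B) - S(AB)
= 1.55 + 1.82 - 0.76
= 2.6100

2.6100


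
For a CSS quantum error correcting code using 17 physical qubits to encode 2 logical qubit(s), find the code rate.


Code rate R = k/n
= 2/17
= 0.1176

0.1176


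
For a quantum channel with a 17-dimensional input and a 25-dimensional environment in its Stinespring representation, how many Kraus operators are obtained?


Tracing out the environment in an orthonormal basis {|i>_E} gives Kraus operators K_i = <i|_E U |0>_E.
Number of Kraus operators = dim(H_env) = d_env
= 25

25


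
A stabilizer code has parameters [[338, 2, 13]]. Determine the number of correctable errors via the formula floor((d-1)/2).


Code parameters: [[338, 2, 13]], distance d = 13.
Number of correctable errors = floor((d-1)/2)
= floor((13 - 1)/2)
= floor(12/2)
= 6

6


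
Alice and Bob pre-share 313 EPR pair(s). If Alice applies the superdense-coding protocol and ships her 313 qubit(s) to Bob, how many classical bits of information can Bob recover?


Superdense coding allows 2 classical bits per shared entangled pair.
313 pair(s) -> 2 * 313 = 626 classical bits

626


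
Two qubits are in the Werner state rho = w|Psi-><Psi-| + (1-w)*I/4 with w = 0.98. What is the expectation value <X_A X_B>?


|Psi-> = (|01> - |10>)/sqrt(2)
For the pure Bell state, <X_A X_B> = -1 (Bell-state Pauli correlator).
The maximally-mixed part I/4 has tr(I/4 * P tensor P) = 0 for any traceless Pauli P.
So <X_A X_B>_rho = w * (-1) + (1 - w) * 0
= 0.98 * (-1)
= -0.9800

-0.9800


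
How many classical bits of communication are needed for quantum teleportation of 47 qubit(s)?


Quantum teleportation requires 2 classical bits per qubit teleported.
47 qubit(s) -> 2 * 47 = 94 classical bits

94


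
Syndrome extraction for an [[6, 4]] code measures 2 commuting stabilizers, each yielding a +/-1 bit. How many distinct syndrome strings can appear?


Each stabilizer generator gives a binary (+1 or -1) measurement outcome.
With 2 independent generators:
Total syndromes = 2^2
= 4

4


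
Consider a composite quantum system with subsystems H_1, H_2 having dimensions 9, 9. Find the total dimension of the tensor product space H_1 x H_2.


dim(H_1 x H_2) = 9 * 9
= 81

81


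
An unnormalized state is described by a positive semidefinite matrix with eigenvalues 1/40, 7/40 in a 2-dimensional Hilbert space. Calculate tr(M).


tr(M) = sum of eigenvalues
= 1/40 + 7/40
= 8/40
= 0.2000

0.2000


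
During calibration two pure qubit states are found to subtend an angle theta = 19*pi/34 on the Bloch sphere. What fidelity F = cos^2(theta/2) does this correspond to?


For states separated by angle theta on Bloch sphere:
F = cos^2(theta/2)
theta = 19*pi/34 = 1.7556
theta/2 = 0.8778
cos(theta/2) = 0.6388
F = 0.4081

0.4081


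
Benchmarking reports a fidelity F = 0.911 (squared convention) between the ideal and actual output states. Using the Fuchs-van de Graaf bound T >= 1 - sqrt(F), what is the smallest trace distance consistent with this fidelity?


Fuchs-van de Graaf (squared-fidelity convention): 1 - sqrt(F) <= T <= sqrt(1 - F).
Lower bound: T >= 1 - sqrt(F)
sqrt(F) = sqrt(0.911) = 0.9545
T >= 1 - 0.9545
T >= 0.0455

0.0455


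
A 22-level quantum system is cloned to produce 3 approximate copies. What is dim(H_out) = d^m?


Output space = H^(tensor 3) where dim(H) = 22
dim = 22^3
= 484 (after 2 factors)
= 10648 (after 3 factors)
= 10648

10648


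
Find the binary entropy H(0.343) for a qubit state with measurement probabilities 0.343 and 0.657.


S = -p*log2(p) - (1-p)*log2(1-p)
p = 0.3430, 1-p = 0.6570
= -0.3430 * log2(0.3430) - 0.6570 * log2(0.6570)
= -(-0.5295) - (-0.3982)
= 0.9277

0.9277


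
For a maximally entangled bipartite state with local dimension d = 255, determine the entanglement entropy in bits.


For a maximally entangled state in d x d:
S = log2(d) = log2(255)
= 7.9944

7.9944


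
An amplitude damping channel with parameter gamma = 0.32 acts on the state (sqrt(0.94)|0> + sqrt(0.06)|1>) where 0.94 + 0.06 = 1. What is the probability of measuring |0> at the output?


For amplitude damping with parameter gamma on state sqrt(a)|0> + sqrt(b)|1>:
alpha^2 = 0.94, beta^2 = 0.06
P(|0>) = alpha^2 + gamma * beta^2
= 0.94 + 0.32 * 0.06
= 0.94 + 0.0192
= 0.9592

0.9592


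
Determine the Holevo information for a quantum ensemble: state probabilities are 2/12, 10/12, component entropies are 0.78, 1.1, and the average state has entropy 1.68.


chi = S(rho) - sum_i p_i * S(rho_i)
Weighted entropy = 2/12 * 0.78 + 10/12 * 1.1
= 1.0467
chi = 1.68 - 1.0467
= 0.6333

0.6333


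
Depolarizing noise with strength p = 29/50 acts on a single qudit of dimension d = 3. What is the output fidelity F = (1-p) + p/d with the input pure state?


F = (1-p) + p/d
= (1 - 0.5800) + 0.5800/3
= 0.4200 + 0.1933
= 0.6133

0.6133


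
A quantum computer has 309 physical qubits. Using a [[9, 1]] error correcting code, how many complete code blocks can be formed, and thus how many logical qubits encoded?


Each code block uses 9 physical qubits for 1 logical qubit(s).
Number of complete blocks = floor(309 / 9) = 34
Logical qubits = 34 * 1
= 34

34


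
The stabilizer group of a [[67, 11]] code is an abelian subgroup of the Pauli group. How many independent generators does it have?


For an [[n,k]] stabilizer code:
Number of stabilizer generators = n - k
= 67 - 11
= 56

56


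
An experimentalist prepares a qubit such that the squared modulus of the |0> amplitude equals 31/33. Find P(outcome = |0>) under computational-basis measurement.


|alpha|^2 = 31/33 = 0.9394
|beta|^2 = 1 - 31/33 = 2/33 = 0.0606
P(|0>) = |alpha|^2 = 0.9394

0.9394


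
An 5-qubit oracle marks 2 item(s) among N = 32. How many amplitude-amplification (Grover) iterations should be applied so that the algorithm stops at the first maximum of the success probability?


After j Grover iterations the success probability is P(j) = sin^2((2j+1)*theta), where sin(theta) = sqrt(k/N).
N = 2^5 = 32, k = 2
sin(theta) = sqrt(k/N) = 0.25
theta = arcsin(sqrt(k/N)) = 0.2526802551 rad
P(j) reaches its first maximum when (2j+1)*theta is as close as possible to pi/2, i.e. j = round(pi/(4*theta) - 1/2).
pi/(4*theta) - 1/2 = 2.6083
(For comparison, the common estimate pi/4 * sqrt(N/k) = 3.1416; the exact maximiser is used here.)
Optimal iterations = 3

3


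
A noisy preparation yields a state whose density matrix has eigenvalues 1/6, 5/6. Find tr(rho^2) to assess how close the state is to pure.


tr(rho^2) = sum of eigenvalues squared
= (1/6)^2 + (5/6)^2
= (1 + 25) / 36
= 26/36
= 0.7222

0.7222


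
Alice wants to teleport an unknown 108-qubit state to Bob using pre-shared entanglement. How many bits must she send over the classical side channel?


Quantum teleportation requires 2 classical bits per qubit teleported.
108 qubit(s) -> 2 * 108 = 216 classical bits

216


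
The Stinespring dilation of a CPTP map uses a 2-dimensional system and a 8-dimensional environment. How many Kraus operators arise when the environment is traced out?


Tracing out the environment in an orthonormal basis {|i>_E} gives Kraus operators K_i = <i|_E U |0>_E.
Number of Kraus operators = dim(H_env) = d_env
= 8

8


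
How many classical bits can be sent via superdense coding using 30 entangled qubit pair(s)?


Superdense coding allows 2 classical bits per shared entangled pair.
30 pair(s) -> 2 * 30 = 60 classical bits

60


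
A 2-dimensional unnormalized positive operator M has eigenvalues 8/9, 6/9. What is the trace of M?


tr(M) = sum of eigenvalues
= 8/9 + 6/9
= 14/9
= 1.5556

1.5556


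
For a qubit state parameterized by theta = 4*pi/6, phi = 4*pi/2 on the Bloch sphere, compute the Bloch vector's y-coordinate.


theta = 2.0944, phi = 6.2832
r_y = sin(theta)*sin(phi) = 0.8660 * 0.0000
r_y = 0.0000

0.0000


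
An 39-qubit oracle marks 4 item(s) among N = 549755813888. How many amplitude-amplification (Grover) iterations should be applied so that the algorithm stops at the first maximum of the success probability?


After j Grover iterations the success probability is P(j) = sin^2((2j+1)*theta), where sin(theta) = sqrt(k/N).
N = 2^39 = 549755813888, k = 4
sin(theta) = sqrt(k/N) = 2.697398305e-06
theta = arcsin(sqrt(k/N)) = 2.697398305e-06 rad
P(j) reaches its first maximum when (2j+1)*theta is as close as possible to pi/2, i.e. j = round(pi/(4*theta) - 1/2).
pi/(4*theta) - 1/2 = 291168.2762
(For comparison, the common estimate pi/4 * sqrt(N/k) = 291168.7762; the exact maximiser is used here.)
Optimal iterations = 291168

291168


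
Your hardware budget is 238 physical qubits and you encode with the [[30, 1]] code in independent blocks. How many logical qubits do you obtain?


Each code block uses 30 physical qubits for 1 logical qubit(s).
Number of complete blocks = floor(238 / 30) = 7
Logical qubits = 7 * 1
= 7

7


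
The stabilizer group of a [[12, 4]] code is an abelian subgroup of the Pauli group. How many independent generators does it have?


For an [[n,k]] stabilizer code:
Number of stabilizer generators = n - k
= 12 - 4
= 8

8


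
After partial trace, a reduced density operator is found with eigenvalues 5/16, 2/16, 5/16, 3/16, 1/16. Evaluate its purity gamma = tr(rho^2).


tr(rho^2) = sum of eigenvalues squared
= (5/16)^2 + (2/16)^2 + (5/16)^2 + (3/16)^2 + (1/16)^2
= (25 + 4 + 25 + 9 + 1) / 256
= 64/256
= 0.2500

0.2500


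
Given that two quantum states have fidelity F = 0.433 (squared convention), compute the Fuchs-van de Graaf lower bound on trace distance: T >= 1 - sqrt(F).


Fuchs-van de Graaf (squared-fidelity convention): 1 - sqrt(F) <= T <= sqrt(1 - F).
Lower bound: T >= 1 - sqrt(F)
sqrt(F) = sqrt(0.433) = 0.6580
T >= 1 - 0.6580
T >= 0.3420

0.3420


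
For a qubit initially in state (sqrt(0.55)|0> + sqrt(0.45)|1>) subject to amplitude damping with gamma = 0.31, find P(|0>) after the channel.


For amplitude damping with parameter gamma on state sqrt(a)|0> + sqrt(b)|1>:
alpha^2 = 0.55, beta^2 = 0.45
P(|0>) = alpha^2 + gamma * beta^2
= 0.55 + 0.31 * 0.45
= 0.55 + 0.1395
= 0.6895

0.6895


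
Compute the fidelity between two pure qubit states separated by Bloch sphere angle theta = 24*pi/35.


For states separated by angle theta on Bloch sphere:
F = cos^2(theta/2)
theta = 24*pi/35 = 2.1542
theta/2 = 1.0771
cos(theta/2) = 0.4739
F = 0.2246

0.2246


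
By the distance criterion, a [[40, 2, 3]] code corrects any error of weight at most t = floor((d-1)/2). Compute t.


Code parameters: [[40, 2, 3]], distance d = 3.
Number of correctable errors = floor((d-1)/2)
= floor((3 - 1)/2)
= floor(2/2)
= 1

1


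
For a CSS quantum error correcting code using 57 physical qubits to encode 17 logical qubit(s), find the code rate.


Code rate R = k/n
= 17/57
= 0.2982

0.2982


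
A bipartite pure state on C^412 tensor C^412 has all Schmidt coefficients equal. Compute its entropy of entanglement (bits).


For a maximally entangled state in d x d:
S = log2(d) = log2(412)
= 8.6865

8.6865


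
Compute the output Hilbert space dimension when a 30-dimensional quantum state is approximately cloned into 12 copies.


Output space = H^(tensor 12) where dim(H) = 30
dim = 30^12
= 900 (after 2 factors)
= 27000 (after 3 factors)
= 810000 (after 4 factors)
= 24300000 (after 5 factors)
= 729000000 (after 6 factors)
= 21870000000 (after 7 factors)
= 656100000000 (after 8 factors)
= 19683000000000 (after 9 factors)
= 590490000000000 (after 10 factors)
= 17714700000000000 (after 11 factors)
= 531441000000000000 (after 12 factors)
= 531441000000000000

531441000000000000


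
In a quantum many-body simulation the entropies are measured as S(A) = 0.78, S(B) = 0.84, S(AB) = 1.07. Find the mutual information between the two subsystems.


I(A:B) = S(A) + S(B) - S(AB)
= 0.78 + 0.84 - 1.07
= 0.5500

0.5500


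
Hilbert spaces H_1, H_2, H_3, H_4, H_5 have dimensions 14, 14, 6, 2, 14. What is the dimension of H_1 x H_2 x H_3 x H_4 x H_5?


dim(H_1 x H_2 x H_3 x H_4 x H_5) = 14 * 14 * 6 * 2 * 14
= 196 * 6 * 2 * 14
= 1176 * 2 * 14
= 2352 * 14
= 32928

32928
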